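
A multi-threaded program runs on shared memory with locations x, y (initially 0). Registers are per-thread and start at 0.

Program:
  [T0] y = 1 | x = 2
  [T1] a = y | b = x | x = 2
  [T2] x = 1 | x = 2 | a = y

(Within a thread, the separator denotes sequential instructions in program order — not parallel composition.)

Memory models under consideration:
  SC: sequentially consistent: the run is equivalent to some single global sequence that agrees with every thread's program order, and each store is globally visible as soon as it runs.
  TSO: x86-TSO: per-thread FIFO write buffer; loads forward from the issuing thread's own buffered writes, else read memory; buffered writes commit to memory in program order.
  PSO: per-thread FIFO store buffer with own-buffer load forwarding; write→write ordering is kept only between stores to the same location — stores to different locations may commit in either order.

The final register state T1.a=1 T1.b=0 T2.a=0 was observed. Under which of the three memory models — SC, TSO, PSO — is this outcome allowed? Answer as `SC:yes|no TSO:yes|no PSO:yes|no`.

outcome vector order: (T1.a,T1.b,T2.a)
[SC] allowed = {(0,0,0), (0,0,1), (0,1,0), (0,1,1), (0,2,0), (0,2,1), (1,0,1), (1,1,1), (1,2,0), (1,2,1)}
[TSO] allowed = {(0,0,0), (0,0,1), (0,1,0), (0,1,1), (0,2,0), (0,2,1), (1,0,0), (1,0,1), (1,1,0), (1,1,1), (1,2,0), (1,2,1)}
[PSO] allowed = {(0,0,0), (0,0,1), (0,1,0), (0,1,1), (0,2,0), (0,2,1), (1,0,0), (1,0,1), (1,1,0), (1,1,1), (1,2,0), (1,2,1)}
target (1,0,0) ∈ {TSO,PSO}

SC:no TSO:yes PSO:yes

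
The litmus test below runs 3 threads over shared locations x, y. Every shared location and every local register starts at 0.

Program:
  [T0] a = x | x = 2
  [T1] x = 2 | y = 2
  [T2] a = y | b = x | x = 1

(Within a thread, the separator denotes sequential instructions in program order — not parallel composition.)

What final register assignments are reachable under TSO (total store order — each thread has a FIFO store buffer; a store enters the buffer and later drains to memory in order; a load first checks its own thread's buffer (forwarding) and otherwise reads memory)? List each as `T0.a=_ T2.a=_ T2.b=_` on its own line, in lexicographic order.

outcome vector order: (T0.a,T2.a,T2.b)
|TSO outcomes| = 9

T0.a=0 T2.a=0 T2.b=0
T0.a=0 T2.a=0 T2.b=2
T0.a=0 T2.a=2 T2.b=2
T0.a=1 T2.a=0 T2.b=0
T0.a=1 T2.a=0 T2.b=2
T0.a=1 T2.a=2 T2.b=2
T0.a=2 T2.a=0 T2.b=0
T0.a=2 T2.a=0 T2.b=2
T0.a=2 T2.a=2 T2.b=2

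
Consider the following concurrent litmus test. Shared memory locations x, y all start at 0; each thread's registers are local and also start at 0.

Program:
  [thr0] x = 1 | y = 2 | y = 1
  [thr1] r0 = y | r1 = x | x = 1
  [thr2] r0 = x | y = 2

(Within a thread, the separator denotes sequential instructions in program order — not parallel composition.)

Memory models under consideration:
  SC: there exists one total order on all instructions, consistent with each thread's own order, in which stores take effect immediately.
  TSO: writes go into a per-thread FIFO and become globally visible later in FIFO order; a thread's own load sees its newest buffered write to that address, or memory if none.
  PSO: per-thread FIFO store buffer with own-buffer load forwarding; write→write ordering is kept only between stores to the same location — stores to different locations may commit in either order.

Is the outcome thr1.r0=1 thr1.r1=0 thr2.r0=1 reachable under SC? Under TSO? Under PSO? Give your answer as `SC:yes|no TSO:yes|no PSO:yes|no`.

SC:no TSO:no PSO:yes

outcome vector order: (thr1.r0,thr1.r1,thr2.r0)
[SC] allowed = {0/0/0, 0/0/1, 0/1/0, 0/1/1, 1/1/0, 1/1/1, 2/0/0, 2/1/0, 2/1/1}
[TSO] allowed = {0/0/0, 0/0/1, 0/1/0, 0/1/1, 1/1/0, 1/1/1, 2/0/0, 2/1/0, 2/1/1}
[PSO] allowed = {0/0/0, 0/0/1, 0/1/0, 0/1/1, 1/0/0, 1/0/1, 1/1/0, 1/1/1, 2/0/0, 2/0/1, 2/1/0, 2/1/1}
target 1/0/1 ∈ {PSO}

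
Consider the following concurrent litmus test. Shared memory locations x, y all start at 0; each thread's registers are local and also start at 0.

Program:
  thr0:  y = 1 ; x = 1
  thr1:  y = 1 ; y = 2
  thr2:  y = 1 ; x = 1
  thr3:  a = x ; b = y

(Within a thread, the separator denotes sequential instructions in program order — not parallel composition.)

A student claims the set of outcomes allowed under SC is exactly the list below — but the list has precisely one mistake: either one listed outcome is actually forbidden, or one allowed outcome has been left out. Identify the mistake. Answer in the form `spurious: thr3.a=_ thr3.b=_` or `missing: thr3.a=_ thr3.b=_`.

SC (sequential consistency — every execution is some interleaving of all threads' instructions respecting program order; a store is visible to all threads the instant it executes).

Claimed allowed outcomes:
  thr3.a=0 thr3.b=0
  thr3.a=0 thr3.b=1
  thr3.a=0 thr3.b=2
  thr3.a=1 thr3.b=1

missing: thr3.a=1 thr3.b=2

outcome vector order: (thr3.a,thr3.b)
SC (5): (0,0), (0,1), (0,2), (1,1), (1,2)
SC∖claimed = {(1,2)}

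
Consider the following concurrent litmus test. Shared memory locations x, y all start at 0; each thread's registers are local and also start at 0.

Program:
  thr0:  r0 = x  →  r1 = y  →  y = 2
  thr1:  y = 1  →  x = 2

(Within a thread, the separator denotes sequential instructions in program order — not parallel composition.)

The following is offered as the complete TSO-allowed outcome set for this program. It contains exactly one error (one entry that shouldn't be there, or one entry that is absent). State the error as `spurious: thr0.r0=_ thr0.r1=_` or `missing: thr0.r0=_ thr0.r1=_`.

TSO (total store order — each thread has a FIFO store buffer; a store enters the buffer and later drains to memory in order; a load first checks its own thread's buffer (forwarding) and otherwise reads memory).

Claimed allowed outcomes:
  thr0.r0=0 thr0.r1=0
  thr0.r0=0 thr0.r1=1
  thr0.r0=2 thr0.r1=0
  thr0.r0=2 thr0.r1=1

outcome vector order: (thr0.r0,thr0.r1)
under TSO → 00, 01, 21
claimed∖TSO = {20}

spurious: thr0.r0=2 thr0.r1=0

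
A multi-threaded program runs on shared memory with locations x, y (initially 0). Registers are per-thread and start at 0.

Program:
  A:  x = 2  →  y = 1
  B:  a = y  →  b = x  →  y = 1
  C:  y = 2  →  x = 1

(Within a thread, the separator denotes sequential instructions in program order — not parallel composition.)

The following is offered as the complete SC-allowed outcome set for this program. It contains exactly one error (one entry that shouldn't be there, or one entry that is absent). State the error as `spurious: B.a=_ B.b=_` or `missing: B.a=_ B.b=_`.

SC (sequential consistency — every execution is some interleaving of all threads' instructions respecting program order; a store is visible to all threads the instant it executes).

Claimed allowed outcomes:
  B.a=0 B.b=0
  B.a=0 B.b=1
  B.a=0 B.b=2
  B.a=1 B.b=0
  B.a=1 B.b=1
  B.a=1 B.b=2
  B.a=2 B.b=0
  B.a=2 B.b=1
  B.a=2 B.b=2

outcome vector order: (B.a,B.b)
SC: 8 outcomes — {(0,0) (0,1) (0,2) (1,1) (1,2) (2,0) (2,1) (2,2)}
claimed∖SC = {(1,0)}

spurious: B.a=1 B.b=0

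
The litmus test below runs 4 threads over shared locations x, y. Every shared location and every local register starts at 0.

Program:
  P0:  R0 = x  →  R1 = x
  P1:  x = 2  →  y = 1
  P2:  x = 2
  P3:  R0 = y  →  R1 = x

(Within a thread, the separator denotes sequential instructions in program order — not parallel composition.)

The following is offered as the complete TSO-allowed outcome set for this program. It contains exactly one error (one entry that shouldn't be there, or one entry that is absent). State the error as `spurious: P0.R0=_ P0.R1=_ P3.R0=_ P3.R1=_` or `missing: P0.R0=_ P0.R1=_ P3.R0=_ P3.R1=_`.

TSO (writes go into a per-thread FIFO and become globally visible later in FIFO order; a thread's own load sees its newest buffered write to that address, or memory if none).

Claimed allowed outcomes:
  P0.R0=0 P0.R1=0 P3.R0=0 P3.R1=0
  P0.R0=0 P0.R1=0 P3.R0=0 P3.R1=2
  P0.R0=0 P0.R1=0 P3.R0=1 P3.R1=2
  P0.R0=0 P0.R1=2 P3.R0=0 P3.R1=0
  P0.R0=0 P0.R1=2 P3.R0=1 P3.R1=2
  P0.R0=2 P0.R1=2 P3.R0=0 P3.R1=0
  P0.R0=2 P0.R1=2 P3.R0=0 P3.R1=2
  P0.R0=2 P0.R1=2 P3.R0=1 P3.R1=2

missing: P0.R0=0 P0.R1=2 P3.R0=0 P3.R1=2

outcome vector order: (P0.R0,P0.R1,P3.R0,P3.R1)
under TSO → 0/0/0/0, 0/0/0/2, 0/0/1/2, 0/2/0/0, 0/2/0/2, 0/2/1/2, 2/2/0/0, 2/2/0/2, 2/2/1/2
TSO∖claimed = {0/2/0/2}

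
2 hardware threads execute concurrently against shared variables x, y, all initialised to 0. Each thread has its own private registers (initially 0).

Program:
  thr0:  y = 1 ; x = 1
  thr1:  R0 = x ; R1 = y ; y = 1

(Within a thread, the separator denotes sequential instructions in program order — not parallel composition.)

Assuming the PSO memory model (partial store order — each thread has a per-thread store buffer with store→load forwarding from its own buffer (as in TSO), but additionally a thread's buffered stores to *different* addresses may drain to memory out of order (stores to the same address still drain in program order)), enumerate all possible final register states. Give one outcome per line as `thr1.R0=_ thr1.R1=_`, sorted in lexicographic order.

outcome vector order: (thr1.R0,thr1.R1)
|PSO outcomes| = 4

thr1.R0=0 thr1.R1=0
thr1.R0=0 thr1.R1=1
thr1.R0=1 thr1.R1=0
thr1.R0=1 thr1.R1=1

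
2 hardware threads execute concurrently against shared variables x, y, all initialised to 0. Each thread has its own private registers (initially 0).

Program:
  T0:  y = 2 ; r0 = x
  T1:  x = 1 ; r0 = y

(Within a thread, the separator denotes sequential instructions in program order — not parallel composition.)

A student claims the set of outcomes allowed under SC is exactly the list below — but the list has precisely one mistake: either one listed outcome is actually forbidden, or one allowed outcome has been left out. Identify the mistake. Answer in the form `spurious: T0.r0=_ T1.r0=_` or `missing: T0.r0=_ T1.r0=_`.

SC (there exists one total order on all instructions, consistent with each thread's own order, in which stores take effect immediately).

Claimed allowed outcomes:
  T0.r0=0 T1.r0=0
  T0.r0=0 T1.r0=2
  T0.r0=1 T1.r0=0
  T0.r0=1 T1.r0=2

outcome vector order: (T0.r0,T1.r0)
SC: 3 outcomes — {(0,2), (1,0), (1,2)}
claimed∖SC = {(0,0)}

spurious: T0.r0=0 T1.r0=0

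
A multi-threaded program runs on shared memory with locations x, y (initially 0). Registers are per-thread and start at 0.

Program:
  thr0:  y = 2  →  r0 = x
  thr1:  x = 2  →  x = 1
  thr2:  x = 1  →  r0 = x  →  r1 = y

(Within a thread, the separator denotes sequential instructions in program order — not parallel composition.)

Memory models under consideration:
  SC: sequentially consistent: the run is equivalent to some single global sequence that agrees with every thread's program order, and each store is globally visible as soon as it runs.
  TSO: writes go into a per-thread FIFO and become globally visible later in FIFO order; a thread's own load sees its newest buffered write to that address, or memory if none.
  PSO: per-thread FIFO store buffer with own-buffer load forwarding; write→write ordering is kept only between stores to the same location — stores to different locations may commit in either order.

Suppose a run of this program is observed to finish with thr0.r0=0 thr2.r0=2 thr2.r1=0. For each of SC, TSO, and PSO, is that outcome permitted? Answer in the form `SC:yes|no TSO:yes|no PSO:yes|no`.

outcome vector order: (thr0.r0,thr2.r0,thr2.r1)
under SC → 0/1/2; 0/2/2; 1/1/0; 1/1/2; 1/2/0; 1/2/2; 2/1/0; 2/1/2; 2/2/0; 2/2/2
under TSO → 0/1/0; 0/1/2; 0/2/0; 0/2/2; 1/1/0; 1/1/2; 1/2/0; 1/2/2; 2/1/0; 2/1/2; 2/2/0; 2/2/2
under PSO → 0/1/0; 0/1/2; 0/2/0; 0/2/2; 1/1/0; 1/1/2; 1/2/0; 1/2/2; 2/1/0; 2/1/2; 2/2/0; 2/2/2
target 0/2/0 ∈ {TSO,PSO}

SC:no TSO:yes PSO:yes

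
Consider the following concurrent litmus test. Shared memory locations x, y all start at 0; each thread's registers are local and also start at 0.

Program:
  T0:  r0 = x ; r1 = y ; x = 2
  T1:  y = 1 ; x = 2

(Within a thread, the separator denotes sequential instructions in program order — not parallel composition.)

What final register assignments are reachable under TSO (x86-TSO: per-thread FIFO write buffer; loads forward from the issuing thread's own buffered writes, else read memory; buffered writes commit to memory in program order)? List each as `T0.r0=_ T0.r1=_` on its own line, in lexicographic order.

T0.r0=0 T0.r1=0
T0.r0=0 T0.r1=1
T0.r0=2 T0.r1=1

outcome vector order: (T0.r0,T0.r1)
|TSO outcomes| = 3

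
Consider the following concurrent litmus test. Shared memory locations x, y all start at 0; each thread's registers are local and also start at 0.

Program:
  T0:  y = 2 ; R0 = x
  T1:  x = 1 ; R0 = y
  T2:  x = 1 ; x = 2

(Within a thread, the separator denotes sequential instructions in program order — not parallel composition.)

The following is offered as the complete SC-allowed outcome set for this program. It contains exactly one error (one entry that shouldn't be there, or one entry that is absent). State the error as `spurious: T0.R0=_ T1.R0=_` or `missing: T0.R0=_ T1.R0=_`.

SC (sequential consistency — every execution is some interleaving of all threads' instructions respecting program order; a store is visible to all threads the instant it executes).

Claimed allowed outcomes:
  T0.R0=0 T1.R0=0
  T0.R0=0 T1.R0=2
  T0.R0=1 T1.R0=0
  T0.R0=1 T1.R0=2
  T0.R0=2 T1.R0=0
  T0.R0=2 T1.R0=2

spurious: T0.R0=0 T1.R0=0

outcome vector order: (T0.R0,T1.R0)
SC (5): 0/2 1/0 1/2 2/0 2/2
claimed∖SC = {0/0}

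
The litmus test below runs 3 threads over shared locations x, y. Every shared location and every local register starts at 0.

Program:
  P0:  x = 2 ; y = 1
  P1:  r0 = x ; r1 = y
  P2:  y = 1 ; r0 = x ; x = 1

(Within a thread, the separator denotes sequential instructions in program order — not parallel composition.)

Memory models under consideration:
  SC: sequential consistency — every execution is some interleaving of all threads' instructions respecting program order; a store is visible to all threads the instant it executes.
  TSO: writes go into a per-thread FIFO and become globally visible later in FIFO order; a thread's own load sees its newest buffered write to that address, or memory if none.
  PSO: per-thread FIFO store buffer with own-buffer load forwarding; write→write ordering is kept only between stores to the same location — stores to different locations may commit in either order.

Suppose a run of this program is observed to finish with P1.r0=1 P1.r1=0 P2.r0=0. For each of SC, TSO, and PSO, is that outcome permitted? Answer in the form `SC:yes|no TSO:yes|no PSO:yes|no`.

outcome vector order: (P1.r0,P1.r1,P2.r0)
under SC → (0,0,0), (0,0,2), (0,1,0), (0,1,2), (1,1,0), (1,1,2), (2,0,2), (2,1,0), (2,1,2)
under TSO → (0,0,0), (0,0,2), (0,1,0), (0,1,2), (1,1,0), (1,1,2), (2,0,0), (2,0,2), (2,1,0), (2,1,2)
under PSO → (0,0,0), (0,0,2), (0,1,0), (0,1,2), (1,0,0), (1,0,2), (1,1,0), (1,1,2), (2,0,0), (2,0,2), (2,1,0), (2,1,2)
target (1,0,0) ∈ {PSO}

SC:no TSO:no PSO:yes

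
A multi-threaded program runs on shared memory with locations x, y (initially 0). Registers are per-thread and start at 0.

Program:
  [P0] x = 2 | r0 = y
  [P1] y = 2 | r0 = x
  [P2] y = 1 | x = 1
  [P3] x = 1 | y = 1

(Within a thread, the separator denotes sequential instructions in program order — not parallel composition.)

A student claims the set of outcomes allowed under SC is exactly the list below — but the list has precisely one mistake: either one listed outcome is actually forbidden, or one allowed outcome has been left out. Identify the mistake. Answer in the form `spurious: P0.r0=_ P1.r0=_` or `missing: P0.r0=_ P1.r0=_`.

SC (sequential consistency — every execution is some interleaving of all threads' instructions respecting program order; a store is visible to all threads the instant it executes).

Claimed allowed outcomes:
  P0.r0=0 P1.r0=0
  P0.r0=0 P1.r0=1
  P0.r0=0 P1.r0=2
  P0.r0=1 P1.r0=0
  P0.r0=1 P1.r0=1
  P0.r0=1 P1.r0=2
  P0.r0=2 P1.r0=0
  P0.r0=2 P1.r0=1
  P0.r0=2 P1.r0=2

spurious: P0.r0=0 P1.r0=0

outcome vector order: (P0.r0,P1.r0)
SC (8): <0 1> <0 2> <1 0> <1 1> <1 2> <2 0> <2 1> <2 2>
claimed∖SC = {<0 0>}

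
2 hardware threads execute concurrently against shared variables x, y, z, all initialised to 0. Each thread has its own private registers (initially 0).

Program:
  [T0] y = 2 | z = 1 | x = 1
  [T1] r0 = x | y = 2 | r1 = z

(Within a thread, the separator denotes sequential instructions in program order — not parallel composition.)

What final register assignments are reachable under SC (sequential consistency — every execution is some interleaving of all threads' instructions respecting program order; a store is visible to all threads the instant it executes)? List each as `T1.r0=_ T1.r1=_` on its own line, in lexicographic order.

outcome vector order: (T1.r0,T1.r1)
|SC outcomes| = 3

T1.r0=0 T1.r1=0
T1.r0=0 T1.r1=1
T1.r0=1 T1.r1=1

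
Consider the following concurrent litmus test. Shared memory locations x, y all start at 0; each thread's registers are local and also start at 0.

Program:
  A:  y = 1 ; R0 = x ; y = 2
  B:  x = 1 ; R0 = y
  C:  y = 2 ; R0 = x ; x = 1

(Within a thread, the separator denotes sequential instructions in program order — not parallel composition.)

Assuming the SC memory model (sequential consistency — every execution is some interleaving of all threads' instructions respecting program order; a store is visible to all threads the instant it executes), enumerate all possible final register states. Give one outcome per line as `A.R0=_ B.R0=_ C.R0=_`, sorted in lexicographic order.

outcome vector order: (A.R0,B.R0,C.R0)
|SC outcomes| = 9

A.R0=0 B.R0=1 C.R0=0
A.R0=0 B.R0=1 C.R0=1
A.R0=0 B.R0=2 C.R0=0
A.R0=0 B.R0=2 C.R0=1
A.R0=1 B.R0=0 C.R0=1
A.R0=1 B.R0=1 C.R0=0
A.R0=1 B.R0=1 C.R0=1
A.R0=1 B.R0=2 C.R0=0
A.R0=1 B.R0=2 C.R0=1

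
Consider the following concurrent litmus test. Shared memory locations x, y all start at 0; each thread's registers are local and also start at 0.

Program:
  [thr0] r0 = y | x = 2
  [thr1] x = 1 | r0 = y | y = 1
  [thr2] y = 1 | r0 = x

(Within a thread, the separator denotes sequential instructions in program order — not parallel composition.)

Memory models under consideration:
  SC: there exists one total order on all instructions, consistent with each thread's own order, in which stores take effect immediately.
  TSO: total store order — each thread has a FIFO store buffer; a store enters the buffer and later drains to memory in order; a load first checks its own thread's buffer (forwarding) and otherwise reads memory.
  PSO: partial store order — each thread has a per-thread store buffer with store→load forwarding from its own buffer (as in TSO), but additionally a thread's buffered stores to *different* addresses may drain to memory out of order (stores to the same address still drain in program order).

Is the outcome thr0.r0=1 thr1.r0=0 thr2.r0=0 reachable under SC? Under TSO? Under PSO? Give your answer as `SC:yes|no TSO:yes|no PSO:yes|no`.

outcome vector order: (thr0.r0,thr1.r0,thr2.r0)
under SC → (0,0,1), (0,0,2), (0,1,0), (0,1,1), (0,1,2), (1,0,1), (1,0,2), (1,1,0), (1,1,1), (1,1,2)
under TSO → (0,0,0), (0,0,1), (0,0,2), (0,1,0), (0,1,1), (0,1,2), (1,0,0), (1,0,1), (1,0,2), (1,1,0), (1,1,1), (1,1,2)
under PSO → (0,0,0), (0,0,1), (0,0,2), (0,1,0), (0,1,1), (0,1,2), (1,0,0), (1,0,1), (1,0,2), (1,1,0), (1,1,1), (1,1,2)
target (1,0,0) ∈ {TSO,PSO}

SC:no TSO:yes PSO:yes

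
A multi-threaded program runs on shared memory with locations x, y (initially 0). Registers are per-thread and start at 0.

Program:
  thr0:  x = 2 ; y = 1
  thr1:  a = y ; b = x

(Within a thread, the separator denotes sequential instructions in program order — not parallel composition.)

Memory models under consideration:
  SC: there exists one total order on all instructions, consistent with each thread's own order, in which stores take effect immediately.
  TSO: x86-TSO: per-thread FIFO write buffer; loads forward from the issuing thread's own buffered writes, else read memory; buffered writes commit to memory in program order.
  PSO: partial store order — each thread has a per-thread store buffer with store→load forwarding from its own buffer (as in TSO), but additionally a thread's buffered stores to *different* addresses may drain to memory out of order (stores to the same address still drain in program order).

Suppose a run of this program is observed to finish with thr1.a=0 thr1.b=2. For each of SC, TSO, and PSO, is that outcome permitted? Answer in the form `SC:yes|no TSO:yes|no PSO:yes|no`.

outcome vector order: (thr1.a,thr1.b)
SC: 3 outcomes — {<0 0> <0 2> <1 2>}
TSO: 3 outcomes — {<0 0> <0 2> <1 2>}
PSO: 4 outcomes — {<0 0> <0 2> <1 0> <1 2>}
target <0 2> ∈ {SC,TSO,PSO}

SC:yes TSO:yes PSO:yes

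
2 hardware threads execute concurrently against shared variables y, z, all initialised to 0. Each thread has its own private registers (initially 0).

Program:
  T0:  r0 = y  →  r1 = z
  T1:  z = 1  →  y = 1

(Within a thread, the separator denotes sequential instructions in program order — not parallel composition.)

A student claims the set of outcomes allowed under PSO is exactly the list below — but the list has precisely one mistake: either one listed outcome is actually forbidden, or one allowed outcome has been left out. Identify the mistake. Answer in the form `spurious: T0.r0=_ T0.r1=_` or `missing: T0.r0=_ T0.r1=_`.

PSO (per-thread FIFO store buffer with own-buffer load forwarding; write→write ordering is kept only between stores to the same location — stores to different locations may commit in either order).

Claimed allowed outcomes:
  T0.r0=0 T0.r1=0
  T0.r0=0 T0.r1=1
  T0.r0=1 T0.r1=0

outcome vector order: (T0.r0,T0.r1)
PSO: 4 outcomes — {00, 01, 10, 11}
PSO∖claimed = {11}

missing: T0.r0=1 T0.r1=1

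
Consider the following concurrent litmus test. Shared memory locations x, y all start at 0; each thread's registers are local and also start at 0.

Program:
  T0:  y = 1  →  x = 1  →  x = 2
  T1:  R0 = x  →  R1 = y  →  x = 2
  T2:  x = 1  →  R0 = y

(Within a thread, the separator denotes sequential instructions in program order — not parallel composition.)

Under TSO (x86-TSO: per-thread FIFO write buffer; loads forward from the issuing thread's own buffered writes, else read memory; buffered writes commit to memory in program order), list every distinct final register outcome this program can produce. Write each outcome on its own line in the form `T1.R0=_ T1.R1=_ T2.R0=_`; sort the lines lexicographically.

outcome vector order: (T1.R0,T1.R1,T2.R0)
|TSO outcomes| = 10

T1.R0=0 T1.R1=0 T2.R0=0
T1.R0=0 T1.R1=0 T2.R0=1
T1.R0=0 T1.R1=1 T2.R0=0
T1.R0=0 T1.R1=1 T2.R0=1
T1.R0=1 T1.R1=0 T2.R0=0
T1.R0=1 T1.R1=0 T2.R0=1
T1.R0=1 T1.R1=1 T2.R0=0
T1.R0=1 T1.R1=1 T2.R0=1
T1.R0=2 T1.R1=1 T2.R0=0
T1.R0=2 T1.R1=1 T2.R0=1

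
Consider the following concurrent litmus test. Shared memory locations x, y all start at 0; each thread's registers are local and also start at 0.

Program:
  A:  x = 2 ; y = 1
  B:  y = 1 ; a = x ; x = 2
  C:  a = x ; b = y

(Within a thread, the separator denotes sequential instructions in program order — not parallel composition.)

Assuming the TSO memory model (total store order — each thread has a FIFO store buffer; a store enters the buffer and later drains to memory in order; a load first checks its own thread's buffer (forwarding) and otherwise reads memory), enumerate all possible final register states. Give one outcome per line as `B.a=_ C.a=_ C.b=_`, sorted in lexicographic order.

B.a=0 C.a=0 C.b=0
B.a=0 C.a=0 C.b=1
B.a=0 C.a=2 C.b=0
B.a=0 C.a=2 C.b=1
B.a=2 C.a=0 C.b=0
B.a=2 C.a=0 C.b=1
B.a=2 C.a=2 C.b=0
B.a=2 C.a=2 C.b=1

outcome vector order: (B.a,C.a,C.b)
|TSO outcomes| = 8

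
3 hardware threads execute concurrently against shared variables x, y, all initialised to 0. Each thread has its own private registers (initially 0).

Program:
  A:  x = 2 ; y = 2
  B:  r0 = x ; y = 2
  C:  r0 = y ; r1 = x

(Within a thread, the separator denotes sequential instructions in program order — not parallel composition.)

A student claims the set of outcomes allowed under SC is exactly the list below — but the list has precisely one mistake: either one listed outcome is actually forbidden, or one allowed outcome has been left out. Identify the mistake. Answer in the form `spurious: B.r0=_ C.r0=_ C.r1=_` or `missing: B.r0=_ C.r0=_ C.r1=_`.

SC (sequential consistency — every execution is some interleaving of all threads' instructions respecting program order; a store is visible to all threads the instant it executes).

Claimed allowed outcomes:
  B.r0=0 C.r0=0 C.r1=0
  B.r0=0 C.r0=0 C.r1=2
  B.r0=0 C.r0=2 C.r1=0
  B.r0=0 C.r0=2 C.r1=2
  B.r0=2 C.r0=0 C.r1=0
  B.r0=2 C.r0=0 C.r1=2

outcome vector order: (B.r0,C.r0,C.r1)
[SC] allowed = {0/0/0, 0/0/2, 0/2/0, 0/2/2, 2/0/0, 2/0/2, 2/2/2}
SC∖claimed = {2/2/2}

missing: B.r0=2 C.r0=2 C.r1=2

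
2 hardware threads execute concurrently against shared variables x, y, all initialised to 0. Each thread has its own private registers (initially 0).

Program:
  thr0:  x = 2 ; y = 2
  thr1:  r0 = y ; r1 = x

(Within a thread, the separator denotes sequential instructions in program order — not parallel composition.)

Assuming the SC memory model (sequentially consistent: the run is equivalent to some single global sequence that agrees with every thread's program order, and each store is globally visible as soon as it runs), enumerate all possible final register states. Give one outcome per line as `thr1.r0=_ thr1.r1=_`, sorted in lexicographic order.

thr1.r0=0 thr1.r1=0
thr1.r0=0 thr1.r1=2
thr1.r0=2 thr1.r1=2

outcome vector order: (thr1.r0,thr1.r1)
|SC outcomes| = 3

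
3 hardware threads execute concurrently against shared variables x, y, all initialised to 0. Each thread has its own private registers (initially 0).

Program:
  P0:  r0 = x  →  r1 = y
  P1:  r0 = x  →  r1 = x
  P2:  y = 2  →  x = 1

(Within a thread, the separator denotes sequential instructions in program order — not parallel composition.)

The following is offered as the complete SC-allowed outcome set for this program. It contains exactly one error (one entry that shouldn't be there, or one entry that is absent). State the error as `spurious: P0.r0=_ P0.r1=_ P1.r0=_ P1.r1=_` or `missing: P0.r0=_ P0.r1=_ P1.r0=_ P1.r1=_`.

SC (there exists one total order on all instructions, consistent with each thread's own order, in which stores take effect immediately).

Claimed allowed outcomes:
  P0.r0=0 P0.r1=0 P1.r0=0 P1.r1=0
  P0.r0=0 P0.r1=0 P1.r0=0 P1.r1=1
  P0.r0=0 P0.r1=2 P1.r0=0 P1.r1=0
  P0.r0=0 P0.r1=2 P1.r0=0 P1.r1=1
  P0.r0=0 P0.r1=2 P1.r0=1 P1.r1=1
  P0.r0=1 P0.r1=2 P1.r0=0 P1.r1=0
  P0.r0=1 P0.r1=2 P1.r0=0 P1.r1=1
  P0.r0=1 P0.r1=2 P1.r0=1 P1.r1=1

missing: P0.r0=0 P0.r1=0 P1.r0=1 P1.r1=1

outcome vector order: (P0.r0,P0.r1,P1.r0,P1.r1)
SC: 9 outcomes — {0000, 0001, 0011, 0200, 0201, 0211, 1200, 1201, 1211}
SC∖claimed = {0011}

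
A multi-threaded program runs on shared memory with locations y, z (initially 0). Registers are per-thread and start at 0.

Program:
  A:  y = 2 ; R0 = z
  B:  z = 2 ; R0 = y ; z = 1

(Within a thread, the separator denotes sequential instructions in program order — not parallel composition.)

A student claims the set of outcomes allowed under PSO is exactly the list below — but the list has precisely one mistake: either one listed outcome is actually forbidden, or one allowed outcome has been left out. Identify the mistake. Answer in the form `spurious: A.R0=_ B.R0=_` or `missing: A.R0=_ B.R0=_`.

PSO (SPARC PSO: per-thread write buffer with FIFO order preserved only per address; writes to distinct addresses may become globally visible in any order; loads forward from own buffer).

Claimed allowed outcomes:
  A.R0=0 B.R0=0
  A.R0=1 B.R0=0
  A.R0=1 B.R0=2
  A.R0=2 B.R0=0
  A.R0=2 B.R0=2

outcome vector order: (A.R0,B.R0)
[PSO] allowed = {<0 0>; <0 2>; <1 0>; <1 2>; <2 0>; <2 2>}
PSO∖claimed = {<0 2>}

missing: A.R0=0 B.R0=2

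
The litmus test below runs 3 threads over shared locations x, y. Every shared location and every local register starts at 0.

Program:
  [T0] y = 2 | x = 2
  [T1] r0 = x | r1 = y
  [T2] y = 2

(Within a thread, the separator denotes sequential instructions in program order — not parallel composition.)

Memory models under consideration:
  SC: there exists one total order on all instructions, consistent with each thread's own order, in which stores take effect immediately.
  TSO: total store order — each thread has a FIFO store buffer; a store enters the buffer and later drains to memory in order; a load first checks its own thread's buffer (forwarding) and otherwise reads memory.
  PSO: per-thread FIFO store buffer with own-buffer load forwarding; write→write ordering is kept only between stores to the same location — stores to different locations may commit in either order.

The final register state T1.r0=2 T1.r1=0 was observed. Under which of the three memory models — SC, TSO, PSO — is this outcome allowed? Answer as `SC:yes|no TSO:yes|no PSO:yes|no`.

SC:no TSO:no PSO:yes

outcome vector order: (T1.r0,T1.r1)
SC (3): (0,0), (0,2), (2,2)
TSO (3): (0,0), (0,2), (2,2)
PSO (4): (0,0), (0,2), (2,0), (2,2)
target (2,0) ∈ {PSO}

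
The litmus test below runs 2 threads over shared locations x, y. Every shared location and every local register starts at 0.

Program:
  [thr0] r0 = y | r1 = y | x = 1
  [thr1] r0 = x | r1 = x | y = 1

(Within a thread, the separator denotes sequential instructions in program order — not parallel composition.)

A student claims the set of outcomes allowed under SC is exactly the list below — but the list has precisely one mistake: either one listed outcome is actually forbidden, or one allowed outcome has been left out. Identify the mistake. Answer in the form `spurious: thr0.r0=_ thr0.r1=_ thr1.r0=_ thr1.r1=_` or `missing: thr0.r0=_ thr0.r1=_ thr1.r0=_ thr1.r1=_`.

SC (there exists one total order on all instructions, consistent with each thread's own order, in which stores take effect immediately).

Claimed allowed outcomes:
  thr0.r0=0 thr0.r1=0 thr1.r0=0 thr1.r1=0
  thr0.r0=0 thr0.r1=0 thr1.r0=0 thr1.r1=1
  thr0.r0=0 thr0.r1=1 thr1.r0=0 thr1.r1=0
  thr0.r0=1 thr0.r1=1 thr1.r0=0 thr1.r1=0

outcome vector order: (thr0.r0,thr0.r1,thr1.r0,thr1.r1)
under SC → (0,0,0,0), (0,0,0,1), (0,0,1,1), (0,1,0,0), (1,1,0,0)
SC∖claimed = {(0,0,1,1)}

missing: thr0.r0=0 thr0.r1=0 thr1.r0=1 thr1.r1=1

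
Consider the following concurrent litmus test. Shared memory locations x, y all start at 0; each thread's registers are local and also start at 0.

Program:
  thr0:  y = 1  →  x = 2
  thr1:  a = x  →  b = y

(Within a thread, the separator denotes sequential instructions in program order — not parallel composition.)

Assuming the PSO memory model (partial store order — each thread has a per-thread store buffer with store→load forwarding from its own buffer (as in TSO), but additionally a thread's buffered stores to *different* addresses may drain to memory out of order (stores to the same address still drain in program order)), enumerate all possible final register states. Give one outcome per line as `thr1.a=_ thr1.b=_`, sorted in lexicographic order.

thr1.a=0 thr1.b=0
thr1.a=0 thr1.b=1
thr1.a=2 thr1.b=0
thr1.a=2 thr1.b=1

outcome vector order: (thr1.a,thr1.b)
|PSO outcomes| = 4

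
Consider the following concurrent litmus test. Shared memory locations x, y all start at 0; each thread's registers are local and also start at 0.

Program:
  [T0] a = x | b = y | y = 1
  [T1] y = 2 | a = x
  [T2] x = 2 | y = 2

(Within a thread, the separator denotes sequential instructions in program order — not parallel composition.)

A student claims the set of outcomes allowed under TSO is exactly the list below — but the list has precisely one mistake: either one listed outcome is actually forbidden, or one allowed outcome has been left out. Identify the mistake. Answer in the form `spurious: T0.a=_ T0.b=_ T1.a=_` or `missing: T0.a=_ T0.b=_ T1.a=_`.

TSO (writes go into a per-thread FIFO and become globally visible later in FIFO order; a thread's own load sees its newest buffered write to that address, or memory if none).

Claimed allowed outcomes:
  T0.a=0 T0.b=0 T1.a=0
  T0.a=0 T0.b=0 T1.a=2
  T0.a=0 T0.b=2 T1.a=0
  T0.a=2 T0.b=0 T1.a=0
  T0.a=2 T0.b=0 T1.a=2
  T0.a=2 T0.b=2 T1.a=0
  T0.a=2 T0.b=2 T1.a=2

missing: T0.a=0 T0.b=2 T1.a=2

outcome vector order: (T0.a,T0.b,T1.a)
TSO: 8 outcomes — {0/0/0; 0/0/2; 0/2/0; 0/2/2; 2/0/0; 2/0/2; 2/2/0; 2/2/2}
TSO∖claimed = {0/2/2}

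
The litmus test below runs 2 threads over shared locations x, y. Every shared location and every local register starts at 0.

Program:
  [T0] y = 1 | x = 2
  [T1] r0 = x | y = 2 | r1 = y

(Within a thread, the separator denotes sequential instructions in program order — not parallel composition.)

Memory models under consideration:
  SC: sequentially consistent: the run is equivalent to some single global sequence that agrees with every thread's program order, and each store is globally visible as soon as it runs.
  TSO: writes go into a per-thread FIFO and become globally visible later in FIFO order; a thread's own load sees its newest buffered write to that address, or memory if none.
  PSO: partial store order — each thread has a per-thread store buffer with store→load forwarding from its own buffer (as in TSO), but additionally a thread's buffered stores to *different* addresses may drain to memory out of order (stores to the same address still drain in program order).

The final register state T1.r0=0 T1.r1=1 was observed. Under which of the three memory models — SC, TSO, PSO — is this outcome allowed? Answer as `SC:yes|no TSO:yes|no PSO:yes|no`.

outcome vector order: (T1.r0,T1.r1)
[SC] allowed = {<0 1>; <0 2>; <2 2>}
[TSO] allowed = {<0 1>; <0 2>; <2 2>}
[PSO] allowed = {<0 1>; <0 2>; <2 1>; <2 2>}
target <0 1> ∈ {SC,TSO,PSO}

SC:yes TSO:yes PSO:yes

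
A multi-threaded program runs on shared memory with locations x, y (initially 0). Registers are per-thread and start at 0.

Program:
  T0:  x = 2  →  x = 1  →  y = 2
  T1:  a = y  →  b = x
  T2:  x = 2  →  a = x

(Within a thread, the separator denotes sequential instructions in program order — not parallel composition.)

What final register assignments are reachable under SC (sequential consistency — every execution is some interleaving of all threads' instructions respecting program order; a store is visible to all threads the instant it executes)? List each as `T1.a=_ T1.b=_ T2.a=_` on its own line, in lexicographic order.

outcome vector order: (T1.a,T1.b,T2.a)
|SC outcomes| = 9

T1.a=0 T1.b=0 T2.a=1
T1.a=0 T1.b=0 T2.a=2
T1.a=0 T1.b=1 T2.a=1
T1.a=0 T1.b=1 T2.a=2
T1.a=0 T1.b=2 T2.a=1
T1.a=0 T1.b=2 T2.a=2
T1.a=2 T1.b=1 T2.a=1
T1.a=2 T1.b=1 T2.a=2
T1.a=2 T1.b=2 T2.a=2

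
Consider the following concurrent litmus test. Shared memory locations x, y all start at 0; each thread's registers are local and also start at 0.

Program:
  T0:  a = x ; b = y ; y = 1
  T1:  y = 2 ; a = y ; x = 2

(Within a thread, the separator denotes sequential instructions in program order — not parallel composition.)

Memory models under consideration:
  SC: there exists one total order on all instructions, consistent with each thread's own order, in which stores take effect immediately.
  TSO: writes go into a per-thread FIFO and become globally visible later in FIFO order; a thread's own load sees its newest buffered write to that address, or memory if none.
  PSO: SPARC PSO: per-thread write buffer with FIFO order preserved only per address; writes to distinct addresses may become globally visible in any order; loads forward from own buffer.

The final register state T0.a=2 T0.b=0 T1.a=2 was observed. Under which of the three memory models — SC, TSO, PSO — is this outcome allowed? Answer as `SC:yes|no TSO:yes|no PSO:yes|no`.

SC:no TSO:no PSO:yes

outcome vector order: (T0.a,T0.b,T1.a)
[SC] allowed = {(0,0,1), (0,0,2), (0,2,1), (0,2,2), (2,2,2)}
[TSO] allowed = {(0,0,1), (0,0,2), (0,2,1), (0,2,2), (2,2,2)}
[PSO] allowed = {(0,0,1), (0,0,2), (0,2,1), (0,2,2), (2,0,2), (2,2,2)}
target (2,0,2) ∈ {PSO}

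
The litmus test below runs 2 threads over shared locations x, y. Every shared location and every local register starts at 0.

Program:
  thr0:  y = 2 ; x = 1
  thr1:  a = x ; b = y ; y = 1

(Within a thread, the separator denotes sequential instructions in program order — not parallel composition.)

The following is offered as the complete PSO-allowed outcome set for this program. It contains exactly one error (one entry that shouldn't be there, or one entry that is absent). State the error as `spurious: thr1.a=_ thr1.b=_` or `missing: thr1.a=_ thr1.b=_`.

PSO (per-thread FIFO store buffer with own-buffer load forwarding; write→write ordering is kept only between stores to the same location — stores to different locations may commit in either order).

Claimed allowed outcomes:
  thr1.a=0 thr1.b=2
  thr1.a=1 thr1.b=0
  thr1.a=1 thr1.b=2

missing: thr1.a=0 thr1.b=0

outcome vector order: (thr1.a,thr1.b)
PSO: 4 outcomes — {00 02 10 12}
PSO∖claimed = {00}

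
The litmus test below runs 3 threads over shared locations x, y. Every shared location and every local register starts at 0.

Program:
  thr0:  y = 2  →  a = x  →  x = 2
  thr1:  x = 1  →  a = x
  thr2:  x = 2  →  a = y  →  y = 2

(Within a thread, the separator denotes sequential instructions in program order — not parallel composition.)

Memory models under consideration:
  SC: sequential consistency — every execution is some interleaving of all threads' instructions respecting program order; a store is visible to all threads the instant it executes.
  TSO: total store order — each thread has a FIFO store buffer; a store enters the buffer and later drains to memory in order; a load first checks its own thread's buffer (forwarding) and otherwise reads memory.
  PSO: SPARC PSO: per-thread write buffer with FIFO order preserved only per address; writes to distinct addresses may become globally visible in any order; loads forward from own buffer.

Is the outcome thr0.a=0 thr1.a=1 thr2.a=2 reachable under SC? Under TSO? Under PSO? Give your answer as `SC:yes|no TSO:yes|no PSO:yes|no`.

SC:yes TSO:yes PSO:yes

outcome vector order: (thr0.a,thr1.a,thr2.a)
SC: 10 outcomes — {012; 022; 110; 112; 120; 122; 210; 212; 220; 222}
TSO: 12 outcomes — {010; 012; 020; 022; 110; 112; 120; 122; 210; 212; 220; 222}
PSO: 12 outcomes — {010; 012; 020; 022; 110; 112; 120; 122; 210; 212; 220; 222}
target 012 ∈ {SC,TSO,PSO}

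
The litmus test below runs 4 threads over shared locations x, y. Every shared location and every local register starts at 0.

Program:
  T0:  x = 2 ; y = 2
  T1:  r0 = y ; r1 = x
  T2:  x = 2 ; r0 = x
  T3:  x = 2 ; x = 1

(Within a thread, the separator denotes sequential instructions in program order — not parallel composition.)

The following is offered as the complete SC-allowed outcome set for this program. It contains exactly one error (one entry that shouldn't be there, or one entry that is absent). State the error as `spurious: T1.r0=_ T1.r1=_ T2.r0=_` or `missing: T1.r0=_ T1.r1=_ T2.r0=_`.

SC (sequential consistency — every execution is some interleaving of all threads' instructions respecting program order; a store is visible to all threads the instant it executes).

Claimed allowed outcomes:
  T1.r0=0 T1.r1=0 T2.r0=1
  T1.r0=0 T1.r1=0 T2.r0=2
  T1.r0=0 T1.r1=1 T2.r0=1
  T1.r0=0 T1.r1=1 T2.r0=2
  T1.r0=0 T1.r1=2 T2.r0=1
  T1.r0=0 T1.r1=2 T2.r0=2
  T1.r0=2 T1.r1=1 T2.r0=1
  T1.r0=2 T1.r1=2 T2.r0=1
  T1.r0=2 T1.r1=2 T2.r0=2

outcome vector order: (T1.r0,T1.r1,T2.r0)
SC: 10 outcomes — {(0,0,1), (0,0,2), (0,1,1), (0,1,2), (0,2,1), (0,2,2), (2,1,1), (2,1,2), (2,2,1), (2,2,2)}
SC∖claimed = {(2,1,2)}

missing: T1.r0=2 T1.r1=1 T2.r0=2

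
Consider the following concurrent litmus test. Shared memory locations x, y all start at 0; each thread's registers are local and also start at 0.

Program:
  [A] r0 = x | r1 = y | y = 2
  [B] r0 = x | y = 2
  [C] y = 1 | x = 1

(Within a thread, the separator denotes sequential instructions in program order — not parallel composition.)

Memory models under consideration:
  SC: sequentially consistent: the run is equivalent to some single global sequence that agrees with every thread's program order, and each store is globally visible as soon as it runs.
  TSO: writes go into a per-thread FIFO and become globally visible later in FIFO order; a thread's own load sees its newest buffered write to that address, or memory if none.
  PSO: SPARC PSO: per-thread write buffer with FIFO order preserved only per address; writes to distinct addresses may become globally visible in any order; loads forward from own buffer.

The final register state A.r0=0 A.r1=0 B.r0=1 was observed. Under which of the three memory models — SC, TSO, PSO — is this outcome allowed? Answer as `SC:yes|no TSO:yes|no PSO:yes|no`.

SC:yes TSO:yes PSO:yes

outcome vector order: (A.r0,A.r1,B.r0)
SC: 10 outcomes — {000 001 010 011 020 021 110 111 120 121}
TSO: 10 outcomes — {000 001 010 011 020 021 110 111 120 121}
PSO: 12 outcomes — {000 001 010 011 020 021 100 101 110 111 120 121}
target 001 ∈ {SC,TSO,PSO}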